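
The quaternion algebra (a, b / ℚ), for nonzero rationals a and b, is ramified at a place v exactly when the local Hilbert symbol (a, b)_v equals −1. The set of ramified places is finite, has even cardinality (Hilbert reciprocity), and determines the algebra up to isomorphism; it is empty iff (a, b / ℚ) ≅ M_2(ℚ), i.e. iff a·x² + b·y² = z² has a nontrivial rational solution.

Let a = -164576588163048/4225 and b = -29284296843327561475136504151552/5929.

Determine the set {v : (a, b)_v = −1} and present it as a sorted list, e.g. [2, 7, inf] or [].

Mod squares: a ≡ -48298, b ≡ -107502. Check v ∈ {∞, 2, 3, 5, 7, 11, 13, 19, 23, 31, 41, 47}.
v=19: a=19^1·(≡7), b=19^1·(≡1) mod 19; (7|19)=+1, (1|19)=+1; (−1)^{1·1·9}·(+1)^1·(+1)^1 = -1.
v=3: a=3^6·(≡2), b=3^9·(≡1) mod 3; (2|3)=-1, (1|3)=+1; (−1)^{6·9·1}·(-1)^9·(+1)^6 = -1.
v=2: v_2(a)=3, v_2(b)=9; units ≡ 3, 1 (mod 8); ε·ε+αω+βω = 1·0+3·0+9·1 ≡ 1  ⇒  (a,b)_2 = -1.
v=7: a=7^0·(≡4), b=7^-2·(≡1) mod 7; (4|7)=+1, (1|7)=+1; (−1)^{0·-2·3}·(+1)^-2·(+1)^0 = +1.
v=5: a=5^-2·(≡3), b=5^0·(≡2) mod 5; (3|5)=-1, (2|5)=-1; (−1)^{-2·0·2}·(-1)^0·(-1)^-2 = +1.
v=31: a=31^1·(≡6), b=31^4·(≡11) mod 31; (6|31)=-1, (11|31)=-1; (−1)^{1·4·15}·(-1)^4·(-1)^1 = -1.
v=13: a=13^-2·(≡9), b=13^2·(≡11) mod 13; (9|13)=+1, (11|13)=-1; (−1)^{-2·2·6}·(+1)^2·(-1)^-2 = +1.
v=41: a=41^1·(≡17), b=41^3·(≡9) mod 41; (17|41)=-1, (9|41)=+1; (−1)^{1·3·20}·(-1)^3·(+1)^1 = -1.
v=11: a=11^0·(≡5), b=11^-2·(≡9) mod 11; (5|11)=+1, (9|11)=+1; (−1)^{0·-2·5}·(+1)^-2·(+1)^0 = +1.
v=∞: -48298 < 0 and -107502 < 0  ⇒  (a,b)_∞ = -1.
v=47: a=47^2·(≡17), b=47^2·(≡28) mod 47; (17|47)=+1, (28|47)=+1; (−1)^{2·2·23}·(+1)^2·(+1)^2 = +1.
v=23: a=23^2·(≡8), b=23^5·(≡1) mod 23; (8|23)=+1, (1|23)=+1; (−1)^{2·5·11}·(+1)^5·(+1)^2 = +1.
(-48298, -107502 / ℚ) ramifies at {2, 3, 19, 31, 41, ∞}: a division algebra.

[2, 3, 19, 31, 41, inf]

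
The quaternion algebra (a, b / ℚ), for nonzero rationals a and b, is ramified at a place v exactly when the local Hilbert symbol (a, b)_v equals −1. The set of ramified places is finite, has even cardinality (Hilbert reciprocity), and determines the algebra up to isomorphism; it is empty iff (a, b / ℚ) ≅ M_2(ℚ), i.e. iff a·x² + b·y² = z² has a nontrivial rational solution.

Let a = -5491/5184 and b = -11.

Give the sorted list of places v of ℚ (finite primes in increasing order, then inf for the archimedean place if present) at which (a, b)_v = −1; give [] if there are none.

[19, inf]

Mod squares: a ≡ -19, b ≡ -11. Check v ∈ {∞, 2, 3, 11, 17, 19}.
v=2: v_2(a)=-6, v_2(b)=0; units ≡ 5, 5 (mod 8); ε·ε+αω+βω = 0·0+-6·1+0·1 ≡ 0  ⇒  (a,b)_2 = +1.
v=17: a=17^2·(≡2), b=17^0·(≡6) mod 17; (2|17)=+1, (6|17)=-1; (−1)^{2·0·8}·(+1)^0·(-1)^2 = +1.
v=11: a=11^0·(≡3), b=11^1·(≡10) mod 11; (3|11)=+1, (10|11)=-1; (−1)^{0·1·5}·(+1)^1·(-1)^0 = +1.
v=3: a=3^-4·(≡2), b=3^0·(≡1) mod 3; (2|3)=-1, (1|3)=+1; (−1)^{-4·0·1}·(-1)^0·(+1)^-4 = +1.
v=19: a=19^1·(≡14), b=19^0·(≡8) mod 19; (14|19)=-1, (8|19)=-1; (−1)^{1·0·9}·(-1)^0·(-1)^1 = -1.
v=∞: -19 < 0 and -11 < 0  ⇒  (a,b)_∞ = -1.
Ram(-19, -11) = {19, ∞}; no ℚ_19-point on the conic.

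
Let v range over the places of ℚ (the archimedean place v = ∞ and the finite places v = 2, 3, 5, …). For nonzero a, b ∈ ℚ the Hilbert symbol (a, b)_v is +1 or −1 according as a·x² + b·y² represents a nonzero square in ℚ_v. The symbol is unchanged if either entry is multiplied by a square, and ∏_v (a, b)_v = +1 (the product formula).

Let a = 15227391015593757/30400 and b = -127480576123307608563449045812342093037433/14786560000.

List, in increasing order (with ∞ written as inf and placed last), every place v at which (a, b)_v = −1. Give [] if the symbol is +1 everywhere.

Mod squares: a ≡ 52978783, b ≡ -399993. Check v ∈ {∞, 2, 3, 5, 7, 11, 13, 17, 19, 23, 31, 37}.
v=2: v_2(a)=-6, v_2(b)=-16; units ≡ 7, 7 (mod 8); ε·ε+αω+βω = 1·1+-6·0+-16·0 ≡ 1  ⇒  (a,b)_2 = -1.
v=13: a=13^1·(≡12), b=13^4·(≡10) mod 13; (12|13)=+1, (10|13)=+1; (−1)^{1·4·6}·(+1)^4·(+1)^1 = +1.
v=∞: 52978783 > 0 and -399993 < 0  ⇒  (a,b)_∞ = +1.
v=7: a=7^2·(≡2), b=7^6·(≡4) mod 7; (2|7)=+1, (4|7)=+1; (−1)^{2·6·3}·(+1)^6·(+1)^2 = +1.
v=5: a=5^-2·(≡2), b=5^-4·(≡2) mod 5; (2|5)=-1, (2|5)=-1; (−1)^{-2·-4·2}·(-1)^-4·(-1)^-2 = +1.
v=31: a=31^1·(≡20), b=31^3·(≡15) mod 31; (20|31)=+1, (15|31)=-1; (−1)^{1·3·15}·(+1)^3·(-1)^1 = +1.
v=37: a=37^1·(≡36), b=37^2·(≡35) mod 37; (36|37)=+1, (35|37)=-1; (−1)^{1·2·18}·(+1)^2·(-1)^1 = -1.
v=11: a=11^1·(≡2), b=11^5·(≡5) mod 11; (2|11)=-1, (5|11)=+1; (−1)^{1·5·5}·(-1)^5·(+1)^1 = +1.
v=19: a=19^-1·(≡2), b=19^-2·(≡18) mod 19; (2|19)=-1, (18|19)=-1; (−1)^{-1·-2·9}·(-1)^-2·(-1)^-1 = -1.
v=3: a=3^6·(≡1), b=3^7·(≡1) mod 3; (1|3)=+1, (1|3)=+1; (−1)^{6·7·1}·(+1)^7·(+1)^6 = +1.
v=23: a=23^2·(≡1), b=23^5·(≡17) mod 23; (1|23)=+1, (17|23)=-1; (−1)^{2·5·11}·(+1)^5·(-1)^2 = +1.
v=17: a=17^3·(≡10), b=17^7·(≡4) mod 17; (10|17)=-1, (4|17)=+1; (−1)^{3·7·8}·(-1)^7·(+1)^3 = -1.
Ram(52978783, -399993) = {2, 17, 19, 37}; no ℚ_2-point on the conic.

[2, 17, 19, 37]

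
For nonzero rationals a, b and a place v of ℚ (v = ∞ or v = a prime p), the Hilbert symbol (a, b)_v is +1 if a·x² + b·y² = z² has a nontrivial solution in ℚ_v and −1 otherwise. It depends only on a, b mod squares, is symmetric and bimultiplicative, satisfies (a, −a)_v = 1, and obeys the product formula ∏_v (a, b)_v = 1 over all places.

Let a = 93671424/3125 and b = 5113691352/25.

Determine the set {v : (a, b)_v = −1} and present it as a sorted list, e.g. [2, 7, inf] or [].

Mod squares: a ≡ 105, b ≡ 22. Check v ∈ {∞, 2, 3, 5, 7, 11}.
v=3: a=3^3·(≡2), b=3^4·(≡1) mod 3; (2|3)=-1, (1|3)=+1; (−1)^{3·4·1}·(-1)^4·(+1)^3 = +1.
v=5: a=5^-5·(≡4), b=5^-2·(≡2) mod 5; (4|5)=+1, (2|5)=-1; (−1)^{-5·-2·2}·(+1)^-2·(-1)^-5 = -1.
v=2: v_2(a)=12, v_2(b)=3; units ≡ 1, 3 (mod 8); ε·ε+αω+βω = 0·1+12·1+3·0 ≡ 0  ⇒  (a,b)_2 = +1.
v=∞: 105 > 0 and 22 > 0  ⇒  (a,b)_∞ = +1.
v=11: a=11^2·(≡8), b=11^5·(≡2) mod 11; (8|11)=-1, (2|11)=-1; (−1)^{2·5·5}·(-1)^5·(-1)^2 = -1.
v=7: a=7^1·(≡4), b=7^2·(≡2) mod 7; (4|7)=+1, (2|7)=+1; (−1)^{1·2·3}·(+1)^2·(+1)^1 = +1.
|Ram(105, 22)| = 2, even; anisotropic at {5, 11}.

[5, 11]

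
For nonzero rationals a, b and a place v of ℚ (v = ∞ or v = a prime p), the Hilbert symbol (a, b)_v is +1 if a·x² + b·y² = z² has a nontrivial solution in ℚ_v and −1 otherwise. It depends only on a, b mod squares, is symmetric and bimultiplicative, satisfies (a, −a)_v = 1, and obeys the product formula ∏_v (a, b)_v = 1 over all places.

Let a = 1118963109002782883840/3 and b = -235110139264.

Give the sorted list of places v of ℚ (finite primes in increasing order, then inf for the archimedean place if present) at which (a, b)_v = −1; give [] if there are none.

[3, 13]

Mod squares: a ≡ 3705, b ≡ -60214. Check v ∈ {∞, 2, 3, 5, 7, 11, 13, 17, 19, 23}.
v=∞: 3705 > 0 and -60214 < 0  ⇒  (a,b)_∞ = +1.
v=7: a=7^2·(≡4), b=7^1·(≡4) mod 7; (4|7)=+1, (4|7)=+1; (−1)^{2·1·3}·(+1)^1·(+1)^2 = +1.
v=19: a=19^3·(≡4), b=19^2·(≡4) mod 19; (4|19)=+1, (4|19)=+1; (−1)^{3·2·9}·(+1)^2·(+1)^3 = +1.
v=23: a=23^2·(≡3), b=23^1·(≡16) mod 23; (3|23)=+1, (16|23)=+1; (−1)^{2·1·11}·(+1)^1·(+1)^2 = +1.
v=2: v_2(a)=14, v_2(b)=7; units ≡ 1, 5 (mod 8); ε·ε+αω+βω = 0·0+14·1+7·0 ≡ 0  ⇒  (a,b)_2 = +1.
v=17: a=17^2·(≡1), b=17^1·(≡6) mod 17; (1|17)=+1, (6|17)=-1; (−1)^{2·1·8}·(+1)^1·(-1)^2 = +1.
v=11: a=11^2·(≡5), b=11^1·(≡9) mod 11; (5|11)=+1, (9|11)=+1; (−1)^{2·1·5}·(+1)^1·(+1)^2 = +1.
v=5: a=5^1·(≡1), b=5^0·(≡1) mod 5; (1|5)=+1, (1|5)=+1; (−1)^{1·0·2}·(+1)^0·(+1)^1 = +1.
v=3: a=3^-1·(≡2), b=3^0·(≡2) mod 3; (2|3)=-1, (2|3)=-1; (−1)^{-1·0·1}·(-1)^0·(-1)^-1 = -1.
v=13: a=13^3·(≡10), b=13^2·(≡6) mod 13; (10|13)=+1, (6|13)=-1; (−1)^{3·2·6}·(+1)^2·(-1)^3 = -1.
(3705, -60214 / ℚ) ramifies at {3, 13}: a division algebra.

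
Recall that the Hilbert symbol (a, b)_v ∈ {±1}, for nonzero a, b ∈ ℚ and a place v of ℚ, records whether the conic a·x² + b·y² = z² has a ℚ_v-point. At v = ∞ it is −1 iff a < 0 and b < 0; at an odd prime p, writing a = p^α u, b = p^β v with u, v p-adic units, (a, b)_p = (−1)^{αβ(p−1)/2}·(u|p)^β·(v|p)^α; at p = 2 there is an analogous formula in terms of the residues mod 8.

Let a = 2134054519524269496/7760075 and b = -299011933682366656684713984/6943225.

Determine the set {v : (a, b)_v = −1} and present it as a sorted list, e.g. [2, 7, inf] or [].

[37, 41]

(a, b) ≡ (185402, -3034) mod (ℚ^×)²; places V = {2, 3, 5, 7, 11, 17, 19, 29, 31, 37, 41, ∞}.
(a,b)_41: α=3, u≡15; β=5, v≡40 (mod 41); (15|41)=-1, (40|41)=+1; sign (−1)^0·-1^5·+1^3 = -1.
(a,b)_7: α=3, u≡3; β=4, v≡2 (mod 7); (3|7)=-1, (2|7)=+1; sign (−1)^0·-1^4·+1^3 = +1.
(a,b)_5: α=-2, u≡2; β=-2, v≡4 (mod 5); (2|5)=-1, (4|5)=+1; sign (−1)^0·-1^-2·+1^-2 = +1.
(a,b)_37: α=2, u≡20; β=5, v≡8 (mod 37); (20|37)=-1, (8|37)=-1; sign (−1)^0·-1^5·-1^2 = -1.
(a,b)_31: α=-2, u≡6; β=-2, v≡8 (mod 31); (6|31)=-1, (8|31)=+1; sign (−1)^0·-1^-2·+1^-2 = +1.
(a,b)_19: α=-1, u≡9; β=0, v≡7 (mod 19); (9|19)=+1, (7|19)=+1; sign (−1)^0·+1^0·+1^-1 = +1.
(a,b)_2: α=3, β=11; u≡5, v≡3 (mod 8); ε(u)ε(v)=0·1, αω(v)=3·1, βω(u)=11·1; sum ≡ 0  ⇒  +1.
(a,b)_29: α=2, u≡16; β=2, v≡21 (mod 29); (16|29)=+1, (21|29)=-1; sign (−1)^0·+1^2·-1^2 = +1.
(a,b)_∞: sgn(185402)=+, sgn(-3034)=−, so +1.
(a,b)_17: α=-1, u≡1; β=-2, v≡8 (mod 17); (1|17)=+1, (8|17)=+1; sign (−1)^0·+1^-2·+1^-1 = +1.
(a,b)_3: α=4, u≡2; β=2, v≡2 (mod 3); (2|3)=-1, (2|3)=-1; sign (−1)^0·-1^2·-1^4 = +1.
(a,b)_11: α=2, u≡2; β=0, v≡2 (mod 11); (2|11)=-1, (2|11)=-1; sign (−1)^0·-1^0·-1^2 = +1.
(185402, -3034 / ℚ) ramifies at {37, 41}: a division algebra.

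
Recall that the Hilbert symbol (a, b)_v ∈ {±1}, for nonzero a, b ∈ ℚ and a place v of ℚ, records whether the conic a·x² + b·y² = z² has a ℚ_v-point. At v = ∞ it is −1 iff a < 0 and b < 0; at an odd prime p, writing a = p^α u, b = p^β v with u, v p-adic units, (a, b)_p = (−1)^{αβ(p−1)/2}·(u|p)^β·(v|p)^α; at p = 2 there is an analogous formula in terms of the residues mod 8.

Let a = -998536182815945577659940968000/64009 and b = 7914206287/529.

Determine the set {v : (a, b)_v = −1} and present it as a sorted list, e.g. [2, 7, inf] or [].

Mod squares: a ≡ -53105, b ≡ 25327. Check v ∈ {∞, 2, 5, 11, 13, 19, 23, 31, 43}.
v=43: a=43^5·(≡30), b=43^3·(≡3) mod 43; (30|43)=-1, (3|43)=-1; (−1)^{5·3·21}·(-1)^3·(-1)^5 = -1.
v=13: a=13^5·(≡3), b=13^2·(≡1) mod 13; (3|13)=+1, (1|13)=+1; (−1)^{5·2·6}·(+1)^2·(+1)^5 = +1.
v=11: a=11^-2·(≡4), b=11^0·(≡9) mod 11; (4|11)=+1, (9|11)=+1; (−1)^{-2·0·5}·(+1)^0·(+1)^-2 = +1.
v=19: a=19^5·(≡4), b=19^1·(≡12) mod 19; (4|19)=+1, (12|19)=-1; (−1)^{5·1·9}·(+1)^1·(-1)^5 = +1.
v=2: v_2(a)=6, v_2(b)=0; units ≡ 7, 7 (mod 8); ε·ε+αω+βω = 1·1+6·0+0·0 ≡ 1  ⇒  (a,b)_2 = -1.
v=31: a=31^4·(≡12), b=31^1·(≡21) mod 31; (12|31)=-1, (21|31)=-1; (−1)^{4·1·15}·(-1)^1·(-1)^4 = -1.
v=23: a=23^-2·(≡4), b=23^-2·(≡12) mod 23; (4|23)=+1, (12|23)=+1; (−1)^{-2·-2·11}·(+1)^-2·(+1)^-2 = +1.
v=∞: -53105 < 0 and 25327 > 0  ⇒  (a,b)_∞ = +1.
v=5: a=5^3·(≡4), b=5^0·(≡3) mod 5; (4|5)=+1, (3|5)=-1; (−1)^{3·0·2}·(+1)^0·(-1)^3 = -1.
Ram(-53105, 25327) = {2, 5, 31, 43}; no ℚ_2-point on the conic.

[2, 5, 31, 43]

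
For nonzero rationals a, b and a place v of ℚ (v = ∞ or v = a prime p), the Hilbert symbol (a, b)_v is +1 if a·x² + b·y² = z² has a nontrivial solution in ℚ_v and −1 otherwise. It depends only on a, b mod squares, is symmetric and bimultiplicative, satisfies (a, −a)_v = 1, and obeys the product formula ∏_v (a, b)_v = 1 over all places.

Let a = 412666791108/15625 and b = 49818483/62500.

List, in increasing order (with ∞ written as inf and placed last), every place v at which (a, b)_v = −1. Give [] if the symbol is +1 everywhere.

Mod squares: a ≡ 33, b ≡ 5083. Check v ∈ {∞, 2, 3, 5, 11, 13, 17, 23}.
v=3: a=3^1·(≡2), b=3^4·(≡1) mod 3; (2|3)=-1, (1|3)=+1; (−1)^{1·4·1}·(-1)^4·(+1)^1 = +1.
v=2: v_2(a)=2, v_2(b)=-2; units ≡ 1, 3 (mod 8); ε·ε+αω+βω = 0·1+2·1+-2·0 ≡ 0  ⇒  (a,b)_2 = +1.
v=17: a=17^2·(≡8), b=17^1·(≡7) mod 17; (8|17)=+1, (7|17)=-1; (−1)^{2·1·8}·(+1)^1·(-1)^2 = +1.
v=13: a=13^2·(≡5), b=13^1·(≡10) mod 13; (5|13)=-1, (10|13)=+1; (−1)^{2·1·6}·(-1)^1·(+1)^2 = -1.
v=∞: 33 > 0 and 5083 > 0  ⇒  (a,b)_∞ = +1.
v=11: a=11^3·(≡9), b=11^2·(≡9) mod 11; (9|11)=+1, (9|11)=+1; (−1)^{3·2·5}·(+1)^2·(+1)^3 = +1.
v=5: a=5^-6·(≡3), b=5^-6·(≡2) mod 5; (3|5)=-1, (2|5)=-1; (−1)^{-6·-6·2}·(-1)^-6·(-1)^-6 = +1.
v=23: a=23^2·(≡15), b=23^1·(≡20) mod 23; (15|23)=-1, (20|23)=-1; (−1)^{2·1·11}·(-1)^1·(-1)^2 = -1.
(33, 5083 / ℚ) ramifies at {13, 23}: a division algebra.

[13, 23]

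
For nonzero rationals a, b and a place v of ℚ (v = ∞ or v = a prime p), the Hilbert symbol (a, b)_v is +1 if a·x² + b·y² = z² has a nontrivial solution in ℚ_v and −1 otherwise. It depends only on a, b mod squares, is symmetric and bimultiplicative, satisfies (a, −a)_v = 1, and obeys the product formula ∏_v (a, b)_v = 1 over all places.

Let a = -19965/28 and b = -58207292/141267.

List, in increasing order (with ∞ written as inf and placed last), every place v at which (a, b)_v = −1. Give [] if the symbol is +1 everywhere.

Mod squares: a ≡ -1155, b ≡ -429. Check v ∈ {∞, 2, 3, 5, 7, 11, 13, 29, 31}.
v=5: a=5^1·(≡4), b=5^0·(≡4) mod 5; (4|5)=+1, (4|5)=+1; (−1)^{1·0·2}·(+1)^0·(+1)^1 = +1.
v=∞: -1155 < 0 and -429 < 0  ⇒  (a,b)_∞ = -1.
v=3: a=3^1·(≡2), b=3^-1·(≡1) mod 3; (2|3)=-1, (1|3)=+1; (−1)^{1·-1·1}·(-1)^-1·(+1)^1 = +1.
v=29: a=29^0·(≡13), b=29^2·(≡5) mod 29; (13|29)=+1, (5|29)=+1; (−1)^{0·2·14}·(+1)^2·(+1)^0 = +1.
v=7: a=7^-1·(≡5), b=7^-2·(≡3) mod 7; (5|7)=-1, (3|7)=-1; (−1)^{-1·-2·3}·(-1)^-2·(-1)^-1 = -1.
v=11: a=11^3·(≡3), b=11^3·(≡3) mod 11; (3|11)=+1, (3|11)=+1; (−1)^{3·3·5}·(+1)^3·(+1)^3 = -1.
v=31: a=31^0·(≡21), b=31^-2·(≡10) mod 31; (21|31)=-1, (10|31)=+1; (−1)^{0·-2·15}·(-1)^-2·(+1)^0 = +1.
v=13: a=13^0·(≡8), b=13^1·(≡6) mod 13; (8|13)=-1, (6|13)=-1; (−1)^{0·1·6}·(-1)^1·(-1)^0 = -1.
v=2: v_2(a)=-2, v_2(b)=2; units ≡ 5, 3 (mod 8); ε·ε+αω+βω = 0·1+-2·1+2·1 ≡ 0  ⇒  (a,b)_2 = +1.
Ram(-1155, -429) = {7, 11, 13, ∞}; no ℚ_7-point on the conic.

[7, 11, 13, inf]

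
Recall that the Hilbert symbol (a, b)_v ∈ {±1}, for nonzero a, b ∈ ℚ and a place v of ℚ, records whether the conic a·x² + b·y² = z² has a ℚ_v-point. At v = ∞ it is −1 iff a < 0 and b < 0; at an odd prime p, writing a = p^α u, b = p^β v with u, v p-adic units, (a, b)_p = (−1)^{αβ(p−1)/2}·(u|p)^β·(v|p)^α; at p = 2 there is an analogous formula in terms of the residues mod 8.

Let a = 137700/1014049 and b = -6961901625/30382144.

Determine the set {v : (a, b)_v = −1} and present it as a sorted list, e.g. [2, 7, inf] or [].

Mod squares: a ≡ 17, b ≡ -2185. Check v ∈ {∞, 2, 3, 5, 7, 13, 17, 19, 23, 53}.
v=17: a=17^1·(≡9), b=17^2·(≡13) mod 17; (9|17)=+1, (13|17)=+1; (−1)^{1·2·8}·(+1)^2·(+1)^1 = +1.
v=23: a=23^0·(≡11), b=23^1·(≡21) mod 23; (11|23)=-1, (21|23)=-1; (−1)^{0·1·11}·(-1)^1·(-1)^0 = -1.
v=∞: 17 > 0 and -2185 < 0  ⇒  (a,b)_∞ = +1.
v=5: a=5^2·(≡2), b=5^3·(≡3) mod 5; (2|5)=-1, (3|5)=-1; (−1)^{2·3·2}·(-1)^3·(-1)^2 = -1.
v=19: a=19^-2·(≡4), b=19^1·(≡14) mod 19; (4|19)=+1, (14|19)=-1; (−1)^{-2·1·9}·(+1)^1·(-1)^-2 = +1.
v=2: v_2(a)=2, v_2(b)=-6; units ≡ 1, 7 (mod 8); ε·ε+αω+βω = 0·1+2·0+-6·0 ≡ 0  ⇒  (a,b)_2 = +1.
v=53: a=53^-2·(≡10), b=53^-2·(≡34) mod 53; (10|53)=+1, (34|53)=-1; (−1)^{-2·-2·26}·(+1)^-2·(-1)^-2 = +1.
v=7: a=7^0·(≡3), b=7^2·(≡6) mod 7; (3|7)=-1, (6|7)=-1; (−1)^{0·2·3}·(-1)^2·(-1)^0 = +1.
v=3: a=3^4·(≡2), b=3^2·(≡2) mod 3; (2|3)=-1, (2|3)=-1; (−1)^{4·2·1}·(-1)^2·(-1)^4 = +1.
v=13: a=13^0·(≡3), b=13^-2·(≡3) mod 13; (3|13)=+1, (3|13)=+1; (−1)^{0·-2·6}·(+1)^-2·(+1)^0 = +1.
(17, -2185 / ℚ) ramifies at {5, 23}: a division algebra.

[5, 23]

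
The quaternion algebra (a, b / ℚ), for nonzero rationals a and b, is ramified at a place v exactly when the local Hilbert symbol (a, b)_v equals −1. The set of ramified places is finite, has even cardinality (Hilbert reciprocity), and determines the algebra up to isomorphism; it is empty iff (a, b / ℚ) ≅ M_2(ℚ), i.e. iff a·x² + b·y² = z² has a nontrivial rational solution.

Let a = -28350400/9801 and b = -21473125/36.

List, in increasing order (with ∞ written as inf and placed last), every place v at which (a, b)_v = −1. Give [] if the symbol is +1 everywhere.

[13, 17, 29, inf]

(a, b) ≡ (-17719, -34357) mod (ℚ^×)²; places V = {2, 3, 5, 11, 13, 17, 29, 43, 47, ∞}.
(a,b)_2: α=6, β=-2; u≡1, v≡3 (mod 8); ε(u)ε(v)=0·1, αω(v)=6·1, βω(u)=-2·0; sum ≡ 0  ⇒  +1.
(a,b)_3: α=-4, u≡2; β=-2, v≡2 (mod 3); (2|3)=-1, (2|3)=-1; sign (−1)^0·-1^-2·-1^-4 = +1.
(a,b)_29: α=1, u≡10; β=0, v≡10 (mod 29); (10|29)=-1, (10|29)=-1; sign (−1)^0·-1^0·-1^1 = -1.
(a,b)_11: α=-2, u≡8; β=0, v≡10 (mod 11); (8|11)=-1, (10|11)=-1; sign (−1)^0·-1^0·-1^-2 = +1.
(a,b)_∞: sgn(-17719)=−, sgn(-34357)=−, so -1.
(a,b)_17: α=0, u≡14; β=1, v≡13 (mod 17); (14|17)=-1, (13|17)=+1; sign (−1)^0·-1^1·+1^0 = -1.
(a,b)_47: α=1, u≡30; β=1, v≡16 (mod 47); (30|47)=-1, (16|47)=+1; sign (−1)^1·-1^1·+1^1 = +1.
(a,b)_43: α=0, u≡9; β=1, v≡33 (mod 43); (9|43)=+1, (33|43)=-1; sign (−1)^0·+1^1·-1^0 = +1.
(a,b)_5: α=2, u≡4; β=4, v≡3 (mod 5); (4|5)=+1, (3|5)=-1; sign (−1)^0·+1^4·-1^2 = +1.
(a,b)_13: α=1, u≡11; β=0, v≡8 (mod 13); (11|13)=-1, (8|13)=-1; sign (−1)^0·-1^0·-1^1 = -1.
|Ram(-17719, -34357)| = 4, even; anisotropic at {13, 17, 29, ∞}.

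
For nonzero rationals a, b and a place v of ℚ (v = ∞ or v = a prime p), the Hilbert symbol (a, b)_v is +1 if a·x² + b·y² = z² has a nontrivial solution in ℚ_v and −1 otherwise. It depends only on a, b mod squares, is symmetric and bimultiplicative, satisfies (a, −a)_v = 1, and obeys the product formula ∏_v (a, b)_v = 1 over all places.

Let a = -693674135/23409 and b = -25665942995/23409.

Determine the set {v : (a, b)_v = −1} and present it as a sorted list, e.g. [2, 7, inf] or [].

[5, 11, 37, inf]

Mod squares: a ≡ -39215, b ≡ -1450955. Check v ∈ {∞, 2, 3, 5, 7, 11, 17, 19, 23, 31, 37}.
v=5: a=5^1·(≡2), b=5^1·(≡4) mod 5; (2|5)=-1, (4|5)=+1; (−1)^{1·1·2}·(-1)^1·(+1)^1 = -1.
v=2: v_2(a)=0, v_2(b)=0; units ≡ 1, 5 (mod 8); ε·ε+αω+βω = 0·0+0·1+0·0 ≡ 0  ⇒  (a,b)_2 = +1.
v=11: a=11^1·(≡10), b=11^1·(≡7) mod 11; (10|11)=-1, (7|11)=-1; (−1)^{1·1·5}·(-1)^1·(-1)^1 = -1.
v=3: a=3^-4·(≡1), b=3^-4·(≡1) mod 3; (1|3)=+1, (1|3)=+1; (−1)^{-4·-4·1}·(+1)^-4·(+1)^-4 = +1.
v=∞: -39215 < 0 and -1450955 < 0  ⇒  (a,b)_∞ = -1.
v=19: a=19^2·(≡11), b=19^2·(≡8) mod 19; (11|19)=+1, (8|19)=-1; (−1)^{2·2·9}·(+1)^2·(-1)^2 = +1.
v=31: a=31^1·(≡13), b=31^1·(≡16) mod 31; (13|31)=-1, (16|31)=+1; (−1)^{1·1·15}·(-1)^1·(+1)^1 = +1.
v=7: a=7^2·(≡3), b=7^2·(≡6) mod 7; (3|7)=-1, (6|7)=-1; (−1)^{2·2·3}·(-1)^2·(-1)^2 = +1.
v=37: a=37^0·(≡8), b=37^1·(≡8) mod 37; (8|37)=-1, (8|37)=-1; (−1)^{0·1·18}·(-1)^1·(-1)^0 = -1.
v=17: a=17^-2·(≡8), b=17^-2·(≡7) mod 17; (8|17)=+1, (7|17)=-1; (−1)^{-2·-2·8}·(+1)^-2·(-1)^-2 = +1.
v=23: a=23^1·(≡15), b=23^1·(≡3) mod 23; (15|23)=-1, (3|23)=+1; (−1)^{1·1·11}·(-1)^1·(+1)^1 = +1.
(-39215, -1450955 / ℚ) ramifies at {5, 11, 37, ∞}: a division algebra.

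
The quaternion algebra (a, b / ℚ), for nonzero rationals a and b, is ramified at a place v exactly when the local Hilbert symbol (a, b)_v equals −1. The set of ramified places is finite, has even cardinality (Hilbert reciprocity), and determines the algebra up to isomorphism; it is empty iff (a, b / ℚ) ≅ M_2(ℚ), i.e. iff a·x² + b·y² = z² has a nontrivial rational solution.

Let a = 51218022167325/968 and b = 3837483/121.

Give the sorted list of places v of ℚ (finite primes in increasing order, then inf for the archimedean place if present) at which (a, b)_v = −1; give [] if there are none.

[2, 3]

(a, b) ≡ (26, 3) mod (ℚ^×)²; places V = {2, 3, 5, 11, 13, 29, ∞}.
(a,b)_13: α=5, u≡6; β=2, v≡12 (mod 13); (6|13)=-1, (12|13)=+1; sign (−1)^0·-1^2·+1^5 = +1.
(a,b)_2: α=-3, β=0; u≡5, v≡3 (mod 8); ε(u)ε(v)=0·1, αω(v)=-3·1, βω(u)=0·1; sum ≡ 1  ⇒  -1.
(a,b)_∞: sgn(26)=+, sgn(3)=+, so +1.
(a,b)_29: α=2, u≡19; β=2, v≡2 (mod 29); (19|29)=-1, (2|29)=-1; sign (−1)^0·-1^2·-1^2 = +1.
(a,b)_5: α=2, u≡1; β=0, v≡3 (mod 5); (1|5)=+1, (3|5)=-1; sign (−1)^0·+1^0·-1^2 = +1.
(a,b)_11: α=-2, u≡3; β=-2, v≡1 (mod 11); (3|11)=+1, (1|11)=+1; sign (−1)^0·+1^-2·+1^-2 = +1.
(a,b)_3: α=8, u≡2; β=3, v≡1 (mod 3); (2|3)=-1, (1|3)=+1; sign (−1)^0·-1^3·+1^8 = -1.
Ram(26, 3) = {2, 3}; no ℚ_2-point on the conic.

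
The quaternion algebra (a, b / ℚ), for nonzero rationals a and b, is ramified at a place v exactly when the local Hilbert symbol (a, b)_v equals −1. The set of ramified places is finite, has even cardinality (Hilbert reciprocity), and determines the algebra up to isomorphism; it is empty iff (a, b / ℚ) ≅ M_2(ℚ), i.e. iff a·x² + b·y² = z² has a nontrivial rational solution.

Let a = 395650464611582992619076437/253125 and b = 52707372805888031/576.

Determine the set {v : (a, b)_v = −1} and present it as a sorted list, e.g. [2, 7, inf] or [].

Mod squares: a ≡ 31465, b ≡ 13079. Check v ∈ {∞, 2, 3, 5, 7, 11, 23, 29, 31, 41, 47}.
v=7: a=7^3·(≡2), b=7^2·(≡6) mod 7; (2|7)=+1, (6|7)=-1; (−1)^{3·2·3}·(+1)^2·(-1)^3 = -1.
v=47: a=47^2·(≡13), b=47^0·(≡45) mod 47; (13|47)=-1, (45|47)=-1; (−1)^{2·0·23}·(-1)^0·(-1)^2 = +1.
v=2: v_2(a)=0, v_2(b)=-6; units ≡ 1, 7 (mod 8); ε·ε+αω+βω = 0·1+0·0+-6·0 ≡ 0  ⇒  (a,b)_2 = +1.
v=41: a=41^2·(≡23), b=41^1·(≡37) mod 41; (23|41)=+1, (37|41)=+1; (−1)^{2·1·20}·(+1)^1·(+1)^2 = +1.
v=31: a=31^5·(≡21), b=31^2·(≡20) mod 31; (21|31)=-1, (20|31)=+1; (−1)^{5·2·15}·(-1)^2·(+1)^5 = +1.
v=∞: 31465 > 0 and 13079 > 0  ⇒  (a,b)_∞ = +1.
v=23: a=23^2·(≡1), b=23^0·(≡10) mod 23; (1|23)=+1, (10|23)=-1; (−1)^{2·0·11}·(+1)^0·(-1)^2 = +1.
v=5: a=5^-5·(≡2), b=5^0·(≡1) mod 5; (2|5)=-1, (1|5)=+1; (−1)^{-5·0·2}·(-1)^0·(+1)^-5 = +1.
v=3: a=3^-4·(≡1), b=3^-2·(≡2) mod 3; (1|3)=+1, (2|3)=-1; (−1)^{-4·-2·1}·(+1)^-2·(-1)^-4 = +1.
v=11: a=11^0·(≡9), b=11^3·(≡4) mod 11; (9|11)=+1, (4|11)=+1; (−1)^{0·3·5}·(+1)^3·(+1)^0 = +1.
v=29: a=29^5·(≡27), b=29^5·(≡24) mod 29; (27|29)=-1, (24|29)=+1; (−1)^{5·5·14}·(-1)^5·(+1)^5 = -1.
Ram(31465, 13079) = {7, 29}; no ℚ_7-point on the conic.

[7, 29]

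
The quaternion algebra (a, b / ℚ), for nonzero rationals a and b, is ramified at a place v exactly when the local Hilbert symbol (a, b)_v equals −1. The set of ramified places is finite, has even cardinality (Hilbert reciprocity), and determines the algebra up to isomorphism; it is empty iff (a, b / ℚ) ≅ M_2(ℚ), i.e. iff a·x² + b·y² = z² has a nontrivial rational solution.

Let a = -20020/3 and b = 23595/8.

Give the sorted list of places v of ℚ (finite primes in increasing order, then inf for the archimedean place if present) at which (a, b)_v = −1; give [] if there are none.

[7, 13]

Mod squares: a ≡ -15015, b ≡ 390. Check v ∈ {∞, 2, 3, 5, 7, 11, 13}.
v=2: v_2(a)=2, v_2(b)=-3; units ≡ 1, 3 (mod 8); ε·ε+αω+βω = 0·1+2·1+-3·0 ≡ 0  ⇒  (a,b)_2 = +1.
v=13: a=13^1·(≡11), b=13^1·(≡1) mod 13; (11|13)=-1, (1|13)=+1; (−1)^{1·1·6}·(-1)^1·(+1)^1 = -1.
v=∞: -15015 < 0 and 390 > 0  ⇒  (a,b)_∞ = +1.
v=5: a=5^1·(≡2), b=5^1·(≡3) mod 5; (2|5)=-1, (3|5)=-1; (−1)^{1·1·2}·(-1)^1·(-1)^1 = +1.
v=7: a=7^1·(≡1), b=7^0·(≡5) mod 7; (1|7)=+1, (5|7)=-1; (−1)^{1·0·3}·(+1)^0·(-1)^1 = -1.
v=3: a=3^-1·(≡2), b=3^1·(≡1) mod 3; (2|3)=-1, (1|3)=+1; (−1)^{-1·1·1}·(-1)^1·(+1)^-1 = +1.
v=11: a=11^1·(≡2), b=11^2·(≡1) mod 11; (2|11)=-1, (1|11)=+1; (−1)^{1·2·5}·(-1)^2·(+1)^1 = +1.
|Ram(-15015, 390)| = 2, even; anisotropic at {7, 13}.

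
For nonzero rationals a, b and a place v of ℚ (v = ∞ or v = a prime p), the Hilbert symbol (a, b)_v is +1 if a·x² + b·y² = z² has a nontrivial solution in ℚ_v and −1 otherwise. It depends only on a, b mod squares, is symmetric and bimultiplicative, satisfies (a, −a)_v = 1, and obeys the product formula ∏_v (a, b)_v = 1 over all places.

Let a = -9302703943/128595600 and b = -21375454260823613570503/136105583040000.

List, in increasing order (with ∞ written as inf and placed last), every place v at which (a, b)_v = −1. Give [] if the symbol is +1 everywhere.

(a, b) ≡ (-247, -1482) mod (ℚ^×)²; places V = {2, 3, 5, 7, 13, 17, 19, ∞}.
(a,b)_5: α=-2, u≡3; β=-4, v≡3 (mod 5); (3|5)=-1, (3|5)=-1; sign (−1)^0·-1^-4·-1^-2 = +1.
(a,b)_3: α=-8, u≡2; β=-11, v≡1 (mod 3); (2|3)=-1, (1|3)=+1; sign (−1)^0·-1^-11·+1^-8 = -1.
(a,b)_17: α=2, u≡9; β=4, v≡5 (mod 17); (9|17)=+1, (5|17)=-1; sign (−1)^0·+1^4·-1^2 = +1.
(a,b)_∞: sgn(-247)=−, sgn(-1482)=−, so -1.
(a,b)_7: α=-2, u≡3; β=-4, v≡4 (mod 7); (3|7)=-1, (4|7)=+1; sign (−1)^0·-1^-4·+1^-2 = +1.
(a,b)_13: α=1, u≡11; β=3, v≡9 (mod 13); (11|13)=-1, (9|13)=+1; sign (−1)^0·-1^3·+1^1 = -1.
(a,b)_2: α=-4, β=-9; u≡1, v≡3 (mod 8); ε(u)ε(v)=0·1, αω(v)=-4·1, βω(u)=-9·0; sum ≡ 0  ⇒  +1.
(a,b)_19: α=5, u≡9; β=11, v≡16 (mod 19); (9|19)=+1, (16|19)=+1; sign (−1)^1·+1^11·+1^5 = -1.
Ram(-247, -1482) = {3, 13, 19, ∞}; no ℚ_3-point on the conic.

[3, 13, 19, inf]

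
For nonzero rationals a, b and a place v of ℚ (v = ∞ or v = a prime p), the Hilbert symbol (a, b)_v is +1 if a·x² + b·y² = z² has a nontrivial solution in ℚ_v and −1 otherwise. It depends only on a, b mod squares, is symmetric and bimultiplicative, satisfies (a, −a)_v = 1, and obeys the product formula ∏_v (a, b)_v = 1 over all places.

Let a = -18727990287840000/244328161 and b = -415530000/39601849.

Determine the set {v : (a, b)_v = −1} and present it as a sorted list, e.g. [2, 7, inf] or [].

[3, inf]

Mod squares: a ≡ -19, b ≡ -57. Check v ∈ {∞, 2, 3, 5, 7, 11, 17, 19, 29, 31}.
v=19: a=19^3·(≡13), b=19^1·(≡4) mod 19; (13|19)=-1, (4|19)=+1; (−1)^{3·1·9}·(-1)^1·(+1)^3 = +1.
v=11: a=11^-2·(≡5), b=11^0·(≡5) mod 11; (5|11)=+1, (5|11)=+1; (−1)^{-2·0·5}·(+1)^0·(+1)^-2 = +1.
v=7: a=7^-4·(≡4), b=7^-2·(≡5) mod 7; (4|7)=+1, (5|7)=-1; (−1)^{-4·-2·3}·(+1)^-2·(-1)^-4 = +1.
v=∞: -19 < 0 and -57 < 0  ⇒  (a,b)_∞ = -1.
v=2: v_2(a)=8, v_2(b)=4; units ≡ 5, 7 (mod 8); ε·ε+αω+βω = 0·1+8·0+4·1 ≡ 0  ⇒  (a,b)_2 = +1.
v=17: a=17^2·(≡4), b=17^0·(≡11) mod 17; (4|17)=+1, (11|17)=-1; (−1)^{2·0·8}·(+1)^0·(-1)^2 = +1.
v=5: a=5^4·(≡1), b=5^4·(≡3) mod 5; (1|5)=+1, (3|5)=-1; (−1)^{4·4·2}·(+1)^4·(-1)^4 = +1.
v=31: a=31^0·(≡23), b=31^-2·(≡20) mod 31; (23|31)=-1, (20|31)=+1; (−1)^{0·-2·15}·(-1)^-2·(+1)^0 = +1.
v=29: a=29^-2·(≡26), b=29^-2·(≡7) mod 29; (26|29)=-1, (7|29)=+1; (−1)^{-2·-2·14}·(-1)^-2·(+1)^-2 = +1.
v=3: a=3^10·(≡2), b=3^7·(≡2) mod 3; (2|3)=-1, (2|3)=-1; (−1)^{10·7·1}·(-1)^7·(-1)^10 = -1.
Ram(-19, -57) = {3, ∞}; no ℚ_3-point on the conic.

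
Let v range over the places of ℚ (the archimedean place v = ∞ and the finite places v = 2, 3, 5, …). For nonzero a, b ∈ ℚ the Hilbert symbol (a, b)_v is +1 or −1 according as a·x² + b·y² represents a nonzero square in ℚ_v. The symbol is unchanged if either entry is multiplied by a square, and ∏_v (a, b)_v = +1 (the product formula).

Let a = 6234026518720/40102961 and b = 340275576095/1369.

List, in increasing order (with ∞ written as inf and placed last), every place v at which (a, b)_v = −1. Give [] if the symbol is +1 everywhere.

[2, 13]

Mod squares: a ≡ 540995, b ≡ 455. Check v ∈ {∞, 2, 5, 7, 11, 13, 19, 23, 29, 37, 41, 43}.
v=23: a=23^-2·(≡16), b=23^2·(≡16) mod 23; (16|23)=+1, (16|23)=+1; (−1)^{-2·2·11}·(+1)^2·(+1)^-2 = +1.
v=13: a=13^3·(≡6), b=13^1·(≡1) mod 13; (6|13)=-1, (1|13)=+1; (−1)^{3·1·6}·(-1)^1·(+1)^3 = -1.
v=7: a=7^1·(≡3), b=7^1·(≡2) mod 7; (3|7)=-1, (2|7)=+1; (−1)^{1·1·3}·(-1)^1·(+1)^1 = +1.
v=∞: 540995 > 0 and 455 > 0  ⇒  (a,b)_∞ = +1.
v=5: a=5^1·(≡4), b=5^1·(≡1) mod 5; (4|5)=+1, (1|5)=+1; (−1)^{1·1·2}·(+1)^1·(+1)^1 = +1.
v=29: a=29^1·(≡3), b=29^2·(≡25) mod 29; (3|29)=-1, (25|29)=+1; (−1)^{1·2·14}·(-1)^2·(+1)^1 = +1.
v=2: v_2(a)=6, v_2(b)=0; units ≡ 3, 7 (mod 8); ε·ε+αω+βω = 1·1+6·0+0·1 ≡ 1  ⇒  (a,b)_2 = -1.
v=37: a=37^0·(≡23), b=37^-2·(≡28) mod 37; (23|37)=-1, (28|37)=+1; (−1)^{0·-2·18}·(-1)^-2·(+1)^0 = +1.
v=41: a=41^-1·(≡26), b=41^2·(≡20) mod 41; (26|41)=-1, (20|41)=+1; (−1)^{-1·2·20}·(-1)^2·(+1)^-1 = +1.
v=19: a=19^2·(≡10), b=19^0·(≡2) mod 19; (10|19)=-1, (2|19)=-1; (−1)^{2·0·9}·(-1)^0·(-1)^2 = +1.
v=43: a=43^-2·(≡29), b=43^0·(≡21) mod 43; (29|43)=-1, (21|43)=+1; (−1)^{-2·0·21}·(-1)^0·(+1)^-2 = +1.
v=11: a=11^2·(≡1), b=11^0·(≡3) mod 11; (1|11)=+1, (3|11)=+1; (−1)^{2·0·5}·(+1)^0·(+1)^2 = +1.
Ram(540995, 455) = {2, 13}; no ℚ_2-point on the conic.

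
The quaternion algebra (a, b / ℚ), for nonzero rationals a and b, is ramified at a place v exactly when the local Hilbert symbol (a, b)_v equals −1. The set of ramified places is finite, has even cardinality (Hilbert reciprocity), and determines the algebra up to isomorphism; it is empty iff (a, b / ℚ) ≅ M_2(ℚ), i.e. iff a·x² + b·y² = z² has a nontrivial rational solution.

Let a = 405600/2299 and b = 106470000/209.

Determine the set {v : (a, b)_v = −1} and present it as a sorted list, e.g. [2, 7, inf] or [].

(a, b) ≡ (114, 1463) mod (ℚ^×)²; places V = {2, 3, 5, 7, 11, 13, 19, ∞}.
(a,b)_7: α=0, u≡2; β=1, v≡6 (mod 7); (2|7)=+1, (6|7)=-1; sign (−1)^0·+1^1·-1^0 = +1.
(a,b)_19: α=-1, u≡1; β=-1, v≡9 (mod 19); (1|19)=+1, (9|19)=+1; sign (−1)^1·+1^-1·+1^-1 = -1.
(a,b)_13: α=2, u≡9; β=2, v≡7 (mod 13); (9|13)=+1, (7|13)=-1; sign (−1)^0·+1^2·-1^2 = +1.
(a,b)_11: α=-2, u≡1; β=-1, v≡4 (mod 11); (1|11)=+1, (4|11)=+1; sign (−1)^0·+1^-1·+1^-2 = +1.
(a,b)_5: α=2, u≡1; β=4, v≡3 (mod 5); (1|5)=+1, (3|5)=-1; sign (−1)^0·+1^4·-1^2 = +1.
(a,b)_∞: sgn(114)=+, sgn(1463)=+, so +1.
(a,b)_2: α=5, β=4; u≡1, v≡7 (mod 8); ε(u)ε(v)=0·1, αω(v)=5·0, βω(u)=4·0; sum ≡ 0  ⇒  +1.
(a,b)_3: α=1, u≡2; β=2, v≡2 (mod 3); (2|3)=-1, (2|3)=-1; sign (−1)^0·-1^2·-1^1 = -1.
|Ram(114, 1463)| = 2, even; anisotropic at {3, 19}.

[3, 19]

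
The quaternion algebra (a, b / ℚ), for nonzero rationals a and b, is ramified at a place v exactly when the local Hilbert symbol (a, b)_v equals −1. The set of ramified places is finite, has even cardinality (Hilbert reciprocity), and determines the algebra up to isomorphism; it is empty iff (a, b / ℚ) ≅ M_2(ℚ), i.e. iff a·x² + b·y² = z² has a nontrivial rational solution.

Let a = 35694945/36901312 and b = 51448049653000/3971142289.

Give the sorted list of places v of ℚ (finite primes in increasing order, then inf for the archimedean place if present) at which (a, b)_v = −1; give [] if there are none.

(a, b) ≡ (15015, 130) mod (ℚ^×)²; places V = {2, 3, 5, 7, 11, 13, 19, 29, 41, 43, 53, ∞}.
(a,b)_13: α=1, u≡8; β=1, v≡10 (mod 13); (8|13)=-1, (10|13)=+1; sign (−1)^0·-1^1·+1^1 = -1.
(a,b)_7: α=-3, u≡6; β=2, v≡4 (mod 7); (6|7)=-1, (4|7)=+1; sign (−1)^0·-1^2·+1^-3 = +1.
(a,b)_53: α=0, u≡9; β=-2, v≡46 (mod 53); (9|53)=+1, (46|53)=+1; sign (−1)^0·+1^-2·+1^0 = +1.
(a,b)_19: α=0, u≡1; β=2, v≡7 (mod 19); (1|19)=+1, (7|19)=+1; sign (−1)^0·+1^2·+1^0 = +1.
(a,b)_5: α=1, u≡2; β=3, v≡1 (mod 5); (2|5)=-1, (1|5)=+1; sign (−1)^0·-1^3·+1^1 = -1.
(a,b)_3: α=3, u≡1; β=0, v≡1 (mod 3); (1|3)=+1, (1|3)=+1; sign (−1)^0·+1^0·+1^3 = +1.
(a,b)_2: α=-6, β=3; u≡7, v≡1 (mod 8); ε(u)ε(v)=1·0, αω(v)=-6·0, βω(u)=3·0; sum ≡ 0  ⇒  +1.
(a,b)_∞: sgn(15015)=+, sgn(130)=+, so +1.
(a,b)_11: α=1, u≡9; β=2, v≡5 (mod 11); (9|11)=+1, (5|11)=+1; sign (−1)^0·+1^2·+1^1 = +1.
(a,b)_29: α=0, u≡5; β=-2, v≡12 (mod 29); (5|29)=+1, (12|29)=-1; sign (−1)^0·+1^-2·-1^0 = +1.
(a,b)_41: α=-2, u≡1; β=-2, v≡35 (mod 41); (1|41)=+1, (35|41)=-1; sign (−1)^0·+1^-2·-1^-2 = +1.
(a,b)_43: α=2, u≡42; β=2, v≡13 (mod 43); (42|43)=-1, (13|43)=+1; sign (−1)^0·-1^2·+1^2 = +1.
|Ram(15015, 130)| = 2, even; anisotropic at {5, 13}.

[5, 13]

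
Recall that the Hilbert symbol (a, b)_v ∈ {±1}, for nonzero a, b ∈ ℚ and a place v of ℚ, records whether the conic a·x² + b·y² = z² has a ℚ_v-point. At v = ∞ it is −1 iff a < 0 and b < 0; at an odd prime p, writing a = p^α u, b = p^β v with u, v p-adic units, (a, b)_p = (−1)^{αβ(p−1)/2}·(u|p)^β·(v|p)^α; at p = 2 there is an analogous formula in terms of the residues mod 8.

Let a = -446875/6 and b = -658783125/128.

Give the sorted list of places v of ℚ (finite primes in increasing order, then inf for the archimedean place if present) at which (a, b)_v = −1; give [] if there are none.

(a, b) ≡ (-4290, -154) mod (ℚ^×)²; places V = {2, 3, 5, 7, 11, 13, ∞}.
(a,b)_3: α=-1, u≡1; β=4, v≡2 (mod 3); (1|3)=+1, (2|3)=-1; sign (−1)^0·+1^4·-1^-1 = -1.
(a,b)_13: α=1, u≡6; β=2, v≡5 (mod 13); (6|13)=-1, (5|13)=-1; sign (−1)^0·-1^2·-1^1 = -1.
(a,b)_7: α=0, u≡2; β=1, v≡5 (mod 7); (2|7)=+1, (5|7)=-1; sign (−1)^0·+1^1·-1^0 = +1.
(a,b)_2: α=-1, β=-7; u≡7, v≡3 (mod 8); ε(u)ε(v)=1·1, αω(v)=-1·1, βω(u)=-7·0; sum ≡ 0  ⇒  +1.
(a,b)_∞: sgn(-4290)=−, sgn(-154)=−, so -1.
(a,b)_5: α=5, u≡2; β=4, v≡4 (mod 5); (2|5)=-1, (4|5)=+1; sign (−1)^0·-1^4·+1^5 = +1.
(a,b)_11: α=1, u≡7; β=1, v≡10 (mod 11); (7|11)=-1, (10|11)=-1; sign (−1)^1·-1^1·-1^1 = -1.
(-4290, -154 / ℚ) ramifies at {3, 11, 13, ∞}: a division algebra.

[3, 11, 13, inf]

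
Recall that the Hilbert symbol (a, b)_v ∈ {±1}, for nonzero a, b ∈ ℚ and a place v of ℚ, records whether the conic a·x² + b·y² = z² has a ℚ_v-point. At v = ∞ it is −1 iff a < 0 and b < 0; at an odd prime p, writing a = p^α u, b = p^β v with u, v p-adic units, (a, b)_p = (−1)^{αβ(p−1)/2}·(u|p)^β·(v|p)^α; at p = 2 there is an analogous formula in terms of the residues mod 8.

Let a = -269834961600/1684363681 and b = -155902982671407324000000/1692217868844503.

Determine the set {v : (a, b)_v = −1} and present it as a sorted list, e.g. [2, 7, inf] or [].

(a, b) ≡ (-19499, -2553) mod (ℚ^×)²; places V = {2, 3, 5, 7, 11, 13, 17, 19, 23, 31, 37, 41, ∞}.
(a,b)_23: α=0, u≡15; β=-1, v≡8 (mod 23); (15|23)=-1, (8|23)=+1; sign (−1)^0·-1^-1·+1^0 = -1.
(a,b)_19: α=0, u≡15; β=-2, v≡8 (mod 19); (15|19)=-1, (8|19)=-1; sign (−1)^0·-1^-2·-1^0 = +1.
(a,b)_2: α=6, β=8; u≡5, v≡7 (mod 8); ε(u)ε(v)=0·1, αω(v)=6·0, βω(u)=8·1; sum ≡ 0  ⇒  +1.
(a,b)_∞: sgn(-19499)=−, sgn(-2553)=−, so -1.
(a,b)_31: α=3, u≡15; β=6, v≡19 (mod 31); (15|31)=-1, (19|31)=+1; sign (−1)^0·-1^6·+1^3 = +1.
(a,b)_3: α=2, u≡1; β=1, v≡1 (mod 3); (1|3)=+1, (1|3)=+1; sign (−1)^0·+1^1·+1^2 = +1.
(a,b)_11: α=-2, u≡4; β=-4, v≡7 (mod 11); (4|11)=+1, (7|11)=-1; sign (−1)^0·+1^-4·-1^-2 = +1.
(a,b)_13: α=-2, u≡1; β=-2, v≡11 (mod 13); (1|13)=+1, (11|13)=-1; sign (−1)^0·+1^-2·-1^-2 = +1.
(a,b)_41: α=-2, u≡24; β=-2, v≡34 (mod 41); (24|41)=-1, (34|41)=-1; sign (−1)^0·-1^-2·-1^-2 = +1.
(a,b)_5: α=2, u≡1; β=6, v≡3 (mod 5); (1|5)=+1, (3|5)=-1; sign (−1)^0·+1^6·-1^2 = +1.
(a,b)_7: α=-2, u≡3; β=-2, v≡1 (mod 7); (3|7)=-1, (1|7)=+1; sign (−1)^0·-1^-2·+1^-2 = +1.
(a,b)_37: α=1, u≡27; β=3, v≡19 (mod 37); (27|37)=+1, (19|37)=-1; sign (−1)^0·+1^3·-1^1 = -1.
(a,b)_17: α=1, u≡9; β=2, v≡5 (mod 17); (9|17)=+1, (5|17)=-1; sign (−1)^0·+1^2·-1^1 = -1.
(-19499, -2553 / ℚ) ramifies at {17, 23, 37, ∞}: a division algebra.

[17, 23, 37, inf]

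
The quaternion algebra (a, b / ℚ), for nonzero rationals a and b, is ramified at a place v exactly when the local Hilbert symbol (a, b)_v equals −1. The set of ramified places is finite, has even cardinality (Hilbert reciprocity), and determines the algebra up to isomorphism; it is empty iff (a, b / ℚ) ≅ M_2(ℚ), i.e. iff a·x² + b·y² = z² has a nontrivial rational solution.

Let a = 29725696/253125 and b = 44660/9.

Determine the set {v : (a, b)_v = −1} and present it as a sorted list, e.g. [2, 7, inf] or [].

(a, b) ≡ (145145, 11165) mod (ℚ^×)²; places V = {2, 3, 5, 7, 11, 13, 29, ∞}.
(a,b)_11: α=1, u≡8; β=1, v≡5 (mod 11); (8|11)=-1, (5|11)=+1; sign (−1)^1·-1^1·+1^1 = +1.
(a,b)_7: α=1, u≡4; β=1, v≡5 (mod 7); (4|7)=+1, (5|7)=-1; sign (−1)^1·+1^1·-1^1 = +1.
(a,b)_2: α=10, β=2; u≡1, v≡5 (mod 8); ε(u)ε(v)=0·0, αω(v)=10·1, βω(u)=2·0; sum ≡ 0  ⇒  +1.
(a,b)_13: α=1, u≡11; β=0, v≡2 (mod 13); (11|13)=-1, (2|13)=-1; sign (−1)^0·-1^0·-1^1 = -1.
(a,b)_5: α=-5, u≡1; β=1, v≡3 (mod 5); (1|5)=+1, (3|5)=-1; sign (−1)^0·+1^1·-1^-5 = -1.
(a,b)_29: α=1, u≡26; β=1, v≡10 (mod 29); (26|29)=-1, (10|29)=-1; sign (−1)^0·-1^1·-1^1 = +1.
(a,b)_∞: sgn(145145)=+, sgn(11165)=+, so +1.
(a,b)_3: α=-4, u≡2; β=-2, v≡2 (mod 3); (2|3)=-1, (2|3)=-1; sign (−1)^0·-1^-2·-1^-4 = +1.
Ram(145145, 11165) = {5, 13}; no ℚ_5-point on the conic.

[5, 13]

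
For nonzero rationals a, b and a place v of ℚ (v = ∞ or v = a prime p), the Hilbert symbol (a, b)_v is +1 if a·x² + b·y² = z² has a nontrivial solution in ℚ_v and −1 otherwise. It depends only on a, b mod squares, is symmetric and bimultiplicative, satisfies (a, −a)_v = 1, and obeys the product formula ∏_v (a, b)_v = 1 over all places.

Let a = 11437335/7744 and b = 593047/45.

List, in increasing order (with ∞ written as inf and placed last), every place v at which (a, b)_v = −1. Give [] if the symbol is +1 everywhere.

[2, 3, 7, 13]

Mod squares: a ≡ 25935, b ≡ 1235. Check v ∈ {∞, 2, 3, 5, 7, 11, 13, 19}.
v=11: a=11^-2·(≡7), b=11^0·(≡4) mod 11; (7|11)=-1, (4|11)=+1; (−1)^{-2·0·5}·(-1)^0·(+1)^-2 = +1.
v=13: a=13^1·(≡8), b=13^1·(≡9) mod 13; (8|13)=-1, (9|13)=+1; (−1)^{1·1·6}·(-1)^1·(+1)^1 = -1.
v=2: v_2(a)=-6, v_2(b)=0; units ≡ 7, 3 (mod 8); ε·ε+αω+βω = 1·1+-6·1+0·0 ≡ 1  ⇒  (a,b)_2 = -1.
v=3: a=3^3·(≡2), b=3^-2·(≡2) mod 3; (2|3)=-1, (2|3)=-1; (−1)^{3·-2·1}·(-1)^-2·(-1)^3 = -1.
v=19: a=19^1·(≡11), b=19^1·(≡13) mod 19; (11|19)=+1, (13|19)=-1; (−1)^{1·1·9}·(+1)^1·(-1)^1 = +1.
v=7: a=7^3·(≡2), b=7^4·(≡3) mod 7; (2|7)=+1, (3|7)=-1; (−1)^{3·4·3}·(+1)^4·(-1)^3 = -1.
v=5: a=5^1·(≡3), b=5^-1·(≡3) mod 5; (3|5)=-1, (3|5)=-1; (−1)^{1·-1·2}·(-1)^-1·(-1)^1 = +1.
v=∞: 25935 > 0 and 1235 > 0  ⇒  (a,b)_∞ = +1.
|Ram(25935, 1235)| = 4, even; anisotropic at {2, 3, 7, 13}.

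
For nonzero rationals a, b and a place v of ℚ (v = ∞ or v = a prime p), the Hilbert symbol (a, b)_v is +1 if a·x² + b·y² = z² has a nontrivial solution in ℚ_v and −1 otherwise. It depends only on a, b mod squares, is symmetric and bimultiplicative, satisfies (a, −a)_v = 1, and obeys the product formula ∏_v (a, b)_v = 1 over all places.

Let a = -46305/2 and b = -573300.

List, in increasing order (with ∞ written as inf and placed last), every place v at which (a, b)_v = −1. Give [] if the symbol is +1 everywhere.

[3, 5, 13, inf]

Mod squares: a ≡ -210, b ≡ -13. Check v ∈ {∞, 2, 3, 5, 7, 13}.
v=3: a=3^3·(≡2), b=3^2·(≡2) mod 3; (2|3)=-1, (2|3)=-1; (−1)^{3·2·1}·(-1)^2·(-1)^3 = -1.
v=∞: -210 < 0 and -13 < 0  ⇒  (a,b)_∞ = -1.
v=13: a=13^0·(≡7), b=13^1·(≡9) mod 13; (7|13)=-1, (9|13)=+1; (−1)^{0·1·6}·(-1)^1·(+1)^0 = -1.
v=7: a=7^3·(≡6), b=7^2·(≡4) mod 7; (6|7)=-1, (4|7)=+1; (−1)^{3·2·3}·(-1)^2·(+1)^3 = +1.
v=5: a=5^1·(≡2), b=5^2·(≡3) mod 5; (2|5)=-1, (3|5)=-1; (−1)^{1·2·2}·(-1)^2·(-1)^1 = -1.
v=2: v_2(a)=-1, v_2(b)=2; units ≡ 7, 3 (mod 8); ε·ε+αω+βω = 1·1+-1·1+2·0 ≡ 0  ⇒  (a,b)_2 = +1.
Ram(-210, -13) = {3, 5, 13, ∞}; no ℚ_3-point on the conic.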